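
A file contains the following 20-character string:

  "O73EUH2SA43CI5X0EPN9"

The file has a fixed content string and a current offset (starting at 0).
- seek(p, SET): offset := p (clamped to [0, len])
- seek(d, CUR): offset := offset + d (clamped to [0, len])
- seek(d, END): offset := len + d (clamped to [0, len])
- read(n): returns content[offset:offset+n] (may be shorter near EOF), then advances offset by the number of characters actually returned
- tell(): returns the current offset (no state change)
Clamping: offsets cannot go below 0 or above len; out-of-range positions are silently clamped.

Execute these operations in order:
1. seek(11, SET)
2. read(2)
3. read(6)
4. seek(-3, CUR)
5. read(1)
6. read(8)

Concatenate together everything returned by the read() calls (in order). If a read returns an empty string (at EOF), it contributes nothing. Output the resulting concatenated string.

Answer: CI5X0EPNEPN9

Derivation:
After 1 (seek(11, SET)): offset=11
After 2 (read(2)): returned 'CI', offset=13
After 3 (read(6)): returned '5X0EPN', offset=19
After 4 (seek(-3, CUR)): offset=16
After 5 (read(1)): returned 'E', offset=17
After 6 (read(8)): returned 'PN9', offset=20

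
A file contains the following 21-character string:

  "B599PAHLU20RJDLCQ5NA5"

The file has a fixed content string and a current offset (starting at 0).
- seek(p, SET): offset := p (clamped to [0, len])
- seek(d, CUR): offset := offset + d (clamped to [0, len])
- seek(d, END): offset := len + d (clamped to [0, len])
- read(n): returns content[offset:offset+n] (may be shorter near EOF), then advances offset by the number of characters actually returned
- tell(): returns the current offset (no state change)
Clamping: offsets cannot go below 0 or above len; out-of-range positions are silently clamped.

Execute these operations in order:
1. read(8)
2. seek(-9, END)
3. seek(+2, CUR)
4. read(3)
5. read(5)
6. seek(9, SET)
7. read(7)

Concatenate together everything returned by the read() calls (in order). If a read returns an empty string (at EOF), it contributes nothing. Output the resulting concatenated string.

Answer: B599PAHLLCQ5NA520RJDLC

Derivation:
After 1 (read(8)): returned 'B599PAHL', offset=8
After 2 (seek(-9, END)): offset=12
After 3 (seek(+2, CUR)): offset=14
After 4 (read(3)): returned 'LCQ', offset=17
After 5 (read(5)): returned '5NA5', offset=21
After 6 (seek(9, SET)): offset=9
After 7 (read(7)): returned '20RJDLC', offset=16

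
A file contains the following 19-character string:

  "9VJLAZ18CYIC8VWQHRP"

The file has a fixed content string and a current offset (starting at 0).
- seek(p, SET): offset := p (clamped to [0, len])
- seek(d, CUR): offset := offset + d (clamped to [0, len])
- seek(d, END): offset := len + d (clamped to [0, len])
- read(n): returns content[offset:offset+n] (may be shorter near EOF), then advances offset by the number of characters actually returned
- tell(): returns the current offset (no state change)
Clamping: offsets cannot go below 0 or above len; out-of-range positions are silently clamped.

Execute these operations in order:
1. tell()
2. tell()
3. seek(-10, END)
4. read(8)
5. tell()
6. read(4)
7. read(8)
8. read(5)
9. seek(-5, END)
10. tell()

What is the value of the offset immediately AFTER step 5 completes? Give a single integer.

Answer: 17

Derivation:
After 1 (tell()): offset=0
After 2 (tell()): offset=0
After 3 (seek(-10, END)): offset=9
After 4 (read(8)): returned 'YIC8VWQH', offset=17
After 5 (tell()): offset=17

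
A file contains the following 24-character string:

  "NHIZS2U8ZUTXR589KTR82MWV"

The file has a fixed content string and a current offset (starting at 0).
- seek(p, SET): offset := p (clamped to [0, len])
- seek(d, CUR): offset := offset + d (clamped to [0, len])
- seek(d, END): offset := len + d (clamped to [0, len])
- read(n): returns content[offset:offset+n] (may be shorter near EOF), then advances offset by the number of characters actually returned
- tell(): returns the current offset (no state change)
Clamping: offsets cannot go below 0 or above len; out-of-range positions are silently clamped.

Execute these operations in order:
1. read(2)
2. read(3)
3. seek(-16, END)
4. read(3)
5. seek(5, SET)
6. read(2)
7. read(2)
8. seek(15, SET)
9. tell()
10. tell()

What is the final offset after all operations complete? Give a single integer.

Answer: 15

Derivation:
After 1 (read(2)): returned 'NH', offset=2
After 2 (read(3)): returned 'IZS', offset=5
After 3 (seek(-16, END)): offset=8
After 4 (read(3)): returned 'ZUT', offset=11
After 5 (seek(5, SET)): offset=5
After 6 (read(2)): returned '2U', offset=7
After 7 (read(2)): returned '8Z', offset=9
After 8 (seek(15, SET)): offset=15
After 9 (tell()): offset=15
After 10 (tell()): offset=15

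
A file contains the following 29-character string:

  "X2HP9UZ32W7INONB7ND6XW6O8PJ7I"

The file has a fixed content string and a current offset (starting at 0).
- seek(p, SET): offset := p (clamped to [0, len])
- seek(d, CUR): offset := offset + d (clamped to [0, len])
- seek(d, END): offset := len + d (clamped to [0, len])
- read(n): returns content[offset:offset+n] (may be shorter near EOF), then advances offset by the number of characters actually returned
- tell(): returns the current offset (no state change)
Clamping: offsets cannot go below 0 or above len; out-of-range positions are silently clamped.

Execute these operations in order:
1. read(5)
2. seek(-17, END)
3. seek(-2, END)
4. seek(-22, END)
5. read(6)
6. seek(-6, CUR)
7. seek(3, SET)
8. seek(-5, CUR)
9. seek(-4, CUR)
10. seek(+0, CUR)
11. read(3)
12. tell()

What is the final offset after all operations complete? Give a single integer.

After 1 (read(5)): returned 'X2HP9', offset=5
After 2 (seek(-17, END)): offset=12
After 3 (seek(-2, END)): offset=27
After 4 (seek(-22, END)): offset=7
After 5 (read(6)): returned '32W7IN', offset=13
After 6 (seek(-6, CUR)): offset=7
After 7 (seek(3, SET)): offset=3
After 8 (seek(-5, CUR)): offset=0
After 9 (seek(-4, CUR)): offset=0
After 10 (seek(+0, CUR)): offset=0
After 11 (read(3)): returned 'X2H', offset=3
After 12 (tell()): offset=3

Answer: 3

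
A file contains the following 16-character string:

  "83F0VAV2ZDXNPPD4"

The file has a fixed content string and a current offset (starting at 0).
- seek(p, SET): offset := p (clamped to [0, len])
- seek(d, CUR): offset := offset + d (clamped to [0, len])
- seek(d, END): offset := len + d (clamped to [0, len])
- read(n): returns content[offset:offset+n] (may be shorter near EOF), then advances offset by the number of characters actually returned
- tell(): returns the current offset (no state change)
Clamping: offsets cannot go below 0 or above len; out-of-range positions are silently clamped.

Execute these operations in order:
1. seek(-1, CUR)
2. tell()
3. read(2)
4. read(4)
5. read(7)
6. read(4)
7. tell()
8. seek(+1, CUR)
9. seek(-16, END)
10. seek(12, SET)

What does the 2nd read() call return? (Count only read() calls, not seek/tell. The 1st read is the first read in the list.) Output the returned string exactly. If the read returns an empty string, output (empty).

After 1 (seek(-1, CUR)): offset=0
After 2 (tell()): offset=0
After 3 (read(2)): returned '83', offset=2
After 4 (read(4)): returned 'F0VA', offset=6
After 5 (read(7)): returned 'V2ZDXNP', offset=13
After 6 (read(4)): returned 'PD4', offset=16
After 7 (tell()): offset=16
After 8 (seek(+1, CUR)): offset=16
After 9 (seek(-16, END)): offset=0
After 10 (seek(12, SET)): offset=12

Answer: F0VA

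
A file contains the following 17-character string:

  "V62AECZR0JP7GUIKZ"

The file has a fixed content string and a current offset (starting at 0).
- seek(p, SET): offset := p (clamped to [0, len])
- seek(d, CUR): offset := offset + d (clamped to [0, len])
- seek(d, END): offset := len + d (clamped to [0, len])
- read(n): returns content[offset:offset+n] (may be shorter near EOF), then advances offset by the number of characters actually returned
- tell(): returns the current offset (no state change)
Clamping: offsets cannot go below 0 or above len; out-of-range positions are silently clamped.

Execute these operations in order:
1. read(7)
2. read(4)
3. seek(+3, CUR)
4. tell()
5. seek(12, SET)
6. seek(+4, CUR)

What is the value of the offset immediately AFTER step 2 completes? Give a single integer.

Answer: 11

Derivation:
After 1 (read(7)): returned 'V62AECZ', offset=7
After 2 (read(4)): returned 'R0JP', offset=11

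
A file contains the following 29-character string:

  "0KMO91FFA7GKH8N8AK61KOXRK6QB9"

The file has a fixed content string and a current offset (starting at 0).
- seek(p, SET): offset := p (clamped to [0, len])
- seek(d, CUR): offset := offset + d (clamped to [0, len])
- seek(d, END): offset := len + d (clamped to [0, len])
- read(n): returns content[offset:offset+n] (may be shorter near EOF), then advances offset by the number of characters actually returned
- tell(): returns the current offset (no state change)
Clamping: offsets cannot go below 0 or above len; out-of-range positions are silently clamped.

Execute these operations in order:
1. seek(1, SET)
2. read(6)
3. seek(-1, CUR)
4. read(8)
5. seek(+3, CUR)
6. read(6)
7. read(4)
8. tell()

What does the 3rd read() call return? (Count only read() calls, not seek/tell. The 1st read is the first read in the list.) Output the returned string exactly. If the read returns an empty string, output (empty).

After 1 (seek(1, SET)): offset=1
After 2 (read(6)): returned 'KMO91F', offset=7
After 3 (seek(-1, CUR)): offset=6
After 4 (read(8)): returned 'FFA7GKH8', offset=14
After 5 (seek(+3, CUR)): offset=17
After 6 (read(6)): returned 'K61KOX', offset=23
After 7 (read(4)): returned 'RK6Q', offset=27
After 8 (tell()): offset=27

Answer: K61KOX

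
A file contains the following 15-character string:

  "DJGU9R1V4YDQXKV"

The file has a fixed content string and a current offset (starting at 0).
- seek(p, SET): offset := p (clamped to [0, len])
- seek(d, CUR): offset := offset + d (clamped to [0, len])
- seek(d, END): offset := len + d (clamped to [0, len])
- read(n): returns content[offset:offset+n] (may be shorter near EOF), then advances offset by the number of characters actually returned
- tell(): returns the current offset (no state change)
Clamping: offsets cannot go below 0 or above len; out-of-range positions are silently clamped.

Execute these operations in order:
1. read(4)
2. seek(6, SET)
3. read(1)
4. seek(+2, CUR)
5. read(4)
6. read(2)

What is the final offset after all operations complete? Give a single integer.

After 1 (read(4)): returned 'DJGU', offset=4
After 2 (seek(6, SET)): offset=6
After 3 (read(1)): returned '1', offset=7
After 4 (seek(+2, CUR)): offset=9
After 5 (read(4)): returned 'YDQX', offset=13
After 6 (read(2)): returned 'KV', offset=15

Answer: 15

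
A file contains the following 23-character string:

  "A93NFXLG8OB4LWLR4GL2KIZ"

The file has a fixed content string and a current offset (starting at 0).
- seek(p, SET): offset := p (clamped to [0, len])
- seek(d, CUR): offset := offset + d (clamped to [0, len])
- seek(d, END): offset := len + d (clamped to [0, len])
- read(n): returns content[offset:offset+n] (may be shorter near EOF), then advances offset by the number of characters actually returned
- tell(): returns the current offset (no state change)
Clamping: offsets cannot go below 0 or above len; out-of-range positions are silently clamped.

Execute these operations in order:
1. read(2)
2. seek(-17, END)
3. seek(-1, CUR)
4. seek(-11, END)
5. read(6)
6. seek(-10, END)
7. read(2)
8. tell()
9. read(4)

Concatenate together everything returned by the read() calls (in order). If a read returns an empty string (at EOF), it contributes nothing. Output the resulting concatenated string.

After 1 (read(2)): returned 'A9', offset=2
After 2 (seek(-17, END)): offset=6
After 3 (seek(-1, CUR)): offset=5
After 4 (seek(-11, END)): offset=12
After 5 (read(6)): returned 'LWLR4G', offset=18
After 6 (seek(-10, END)): offset=13
After 7 (read(2)): returned 'WL', offset=15
After 8 (tell()): offset=15
After 9 (read(4)): returned 'R4GL', offset=19

Answer: A9LWLR4GWLR4GL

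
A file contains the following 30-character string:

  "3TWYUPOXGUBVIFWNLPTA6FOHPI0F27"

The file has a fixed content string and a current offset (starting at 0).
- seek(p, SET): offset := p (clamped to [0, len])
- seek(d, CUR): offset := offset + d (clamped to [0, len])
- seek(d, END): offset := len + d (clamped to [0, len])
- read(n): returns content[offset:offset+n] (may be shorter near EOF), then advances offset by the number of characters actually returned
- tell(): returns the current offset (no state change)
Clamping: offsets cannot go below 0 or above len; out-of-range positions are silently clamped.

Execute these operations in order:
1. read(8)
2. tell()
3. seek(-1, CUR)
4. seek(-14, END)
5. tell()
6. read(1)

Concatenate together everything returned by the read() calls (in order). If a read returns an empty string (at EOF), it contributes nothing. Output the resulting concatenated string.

After 1 (read(8)): returned '3TWYUPOX', offset=8
After 2 (tell()): offset=8
After 3 (seek(-1, CUR)): offset=7
After 4 (seek(-14, END)): offset=16
After 5 (tell()): offset=16
After 6 (read(1)): returned 'L', offset=17

Answer: 3TWYUPOXL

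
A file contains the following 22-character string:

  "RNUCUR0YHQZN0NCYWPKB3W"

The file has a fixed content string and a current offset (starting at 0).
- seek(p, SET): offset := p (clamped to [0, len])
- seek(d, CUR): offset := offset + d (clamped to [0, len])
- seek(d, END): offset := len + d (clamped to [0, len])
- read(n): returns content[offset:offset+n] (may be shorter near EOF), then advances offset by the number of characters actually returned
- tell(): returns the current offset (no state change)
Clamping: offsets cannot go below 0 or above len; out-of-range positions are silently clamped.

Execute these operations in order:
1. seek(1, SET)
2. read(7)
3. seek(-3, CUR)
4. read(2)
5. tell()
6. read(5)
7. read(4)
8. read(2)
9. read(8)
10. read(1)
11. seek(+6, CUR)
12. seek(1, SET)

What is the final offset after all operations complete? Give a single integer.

Answer: 1

Derivation:
After 1 (seek(1, SET)): offset=1
After 2 (read(7)): returned 'NUCUR0Y', offset=8
After 3 (seek(-3, CUR)): offset=5
After 4 (read(2)): returned 'R0', offset=7
After 5 (tell()): offset=7
After 6 (read(5)): returned 'YHQZN', offset=12
After 7 (read(4)): returned '0NCY', offset=16
After 8 (read(2)): returned 'WP', offset=18
After 9 (read(8)): returned 'KB3W', offset=22
After 10 (read(1)): returned '', offset=22
After 11 (seek(+6, CUR)): offset=22
After 12 (seek(1, SET)): offset=1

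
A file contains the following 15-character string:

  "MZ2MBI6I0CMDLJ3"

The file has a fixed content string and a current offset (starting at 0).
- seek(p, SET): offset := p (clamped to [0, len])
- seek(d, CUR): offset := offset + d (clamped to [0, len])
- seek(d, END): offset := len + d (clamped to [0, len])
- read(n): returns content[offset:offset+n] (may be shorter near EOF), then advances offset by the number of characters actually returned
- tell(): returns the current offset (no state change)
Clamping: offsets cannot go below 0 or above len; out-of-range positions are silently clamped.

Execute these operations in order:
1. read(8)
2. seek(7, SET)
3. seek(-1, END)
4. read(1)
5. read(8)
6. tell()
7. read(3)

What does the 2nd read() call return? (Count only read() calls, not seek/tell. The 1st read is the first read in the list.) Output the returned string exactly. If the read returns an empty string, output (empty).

Answer: 3

Derivation:
After 1 (read(8)): returned 'MZ2MBI6I', offset=8
After 2 (seek(7, SET)): offset=7
After 3 (seek(-1, END)): offset=14
After 4 (read(1)): returned '3', offset=15
After 5 (read(8)): returned '', offset=15
After 6 (tell()): offset=15
After 7 (read(3)): returned '', offset=15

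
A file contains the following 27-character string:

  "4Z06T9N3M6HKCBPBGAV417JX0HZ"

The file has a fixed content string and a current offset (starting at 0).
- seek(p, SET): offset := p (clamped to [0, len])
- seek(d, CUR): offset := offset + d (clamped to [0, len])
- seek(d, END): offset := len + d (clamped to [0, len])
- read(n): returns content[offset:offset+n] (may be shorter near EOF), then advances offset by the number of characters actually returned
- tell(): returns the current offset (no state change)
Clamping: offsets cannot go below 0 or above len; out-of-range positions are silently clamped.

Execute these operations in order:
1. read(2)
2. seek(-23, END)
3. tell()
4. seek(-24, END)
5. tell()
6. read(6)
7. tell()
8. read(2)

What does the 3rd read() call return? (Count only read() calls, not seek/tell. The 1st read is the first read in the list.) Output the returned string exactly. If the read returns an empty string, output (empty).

After 1 (read(2)): returned '4Z', offset=2
After 2 (seek(-23, END)): offset=4
After 3 (tell()): offset=4
After 4 (seek(-24, END)): offset=3
After 5 (tell()): offset=3
After 6 (read(6)): returned '6T9N3M', offset=9
After 7 (tell()): offset=9
After 8 (read(2)): returned '6H', offset=11

Answer: 6H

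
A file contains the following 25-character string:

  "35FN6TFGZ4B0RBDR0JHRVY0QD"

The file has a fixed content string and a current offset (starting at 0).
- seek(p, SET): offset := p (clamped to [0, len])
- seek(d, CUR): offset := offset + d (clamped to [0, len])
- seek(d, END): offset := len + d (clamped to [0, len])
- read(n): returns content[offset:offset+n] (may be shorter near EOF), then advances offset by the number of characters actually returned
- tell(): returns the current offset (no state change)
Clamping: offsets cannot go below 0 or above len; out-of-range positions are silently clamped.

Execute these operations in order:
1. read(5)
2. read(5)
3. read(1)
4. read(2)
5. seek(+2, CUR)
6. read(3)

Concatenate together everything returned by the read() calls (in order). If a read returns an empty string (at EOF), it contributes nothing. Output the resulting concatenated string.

After 1 (read(5)): returned '35FN6', offset=5
After 2 (read(5)): returned 'TFGZ4', offset=10
After 3 (read(1)): returned 'B', offset=11
After 4 (read(2)): returned '0R', offset=13
After 5 (seek(+2, CUR)): offset=15
After 6 (read(3)): returned 'R0J', offset=18

Answer: 35FN6TFGZ4B0RR0J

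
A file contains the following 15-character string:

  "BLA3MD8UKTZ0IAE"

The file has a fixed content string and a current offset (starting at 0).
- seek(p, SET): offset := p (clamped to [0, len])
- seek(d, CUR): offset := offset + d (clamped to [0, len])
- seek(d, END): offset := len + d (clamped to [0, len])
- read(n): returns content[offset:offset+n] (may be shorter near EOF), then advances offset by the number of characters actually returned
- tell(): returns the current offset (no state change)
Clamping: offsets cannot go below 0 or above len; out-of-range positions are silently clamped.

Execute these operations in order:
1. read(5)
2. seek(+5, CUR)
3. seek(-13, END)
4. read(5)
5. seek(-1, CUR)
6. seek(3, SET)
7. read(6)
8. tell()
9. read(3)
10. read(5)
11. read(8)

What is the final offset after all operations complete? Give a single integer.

After 1 (read(5)): returned 'BLA3M', offset=5
After 2 (seek(+5, CUR)): offset=10
After 3 (seek(-13, END)): offset=2
After 4 (read(5)): returned 'A3MD8', offset=7
After 5 (seek(-1, CUR)): offset=6
After 6 (seek(3, SET)): offset=3
After 7 (read(6)): returned '3MD8UK', offset=9
After 8 (tell()): offset=9
After 9 (read(3)): returned 'TZ0', offset=12
After 10 (read(5)): returned 'IAE', offset=15
After 11 (read(8)): returned '', offset=15

Answer: 15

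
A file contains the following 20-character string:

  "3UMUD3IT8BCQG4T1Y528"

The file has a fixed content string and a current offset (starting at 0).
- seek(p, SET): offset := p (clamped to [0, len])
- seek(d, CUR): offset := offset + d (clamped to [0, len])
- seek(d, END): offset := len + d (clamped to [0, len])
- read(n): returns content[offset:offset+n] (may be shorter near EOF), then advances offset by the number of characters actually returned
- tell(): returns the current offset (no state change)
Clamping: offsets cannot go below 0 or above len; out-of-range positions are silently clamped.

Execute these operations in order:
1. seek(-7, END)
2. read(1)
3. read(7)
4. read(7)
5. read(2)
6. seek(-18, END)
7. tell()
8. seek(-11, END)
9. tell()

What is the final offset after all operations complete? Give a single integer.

After 1 (seek(-7, END)): offset=13
After 2 (read(1)): returned '4', offset=14
After 3 (read(7)): returned 'T1Y528', offset=20
After 4 (read(7)): returned '', offset=20
After 5 (read(2)): returned '', offset=20
After 6 (seek(-18, END)): offset=2
After 7 (tell()): offset=2
After 8 (seek(-11, END)): offset=9
After 9 (tell()): offset=9

Answer: 9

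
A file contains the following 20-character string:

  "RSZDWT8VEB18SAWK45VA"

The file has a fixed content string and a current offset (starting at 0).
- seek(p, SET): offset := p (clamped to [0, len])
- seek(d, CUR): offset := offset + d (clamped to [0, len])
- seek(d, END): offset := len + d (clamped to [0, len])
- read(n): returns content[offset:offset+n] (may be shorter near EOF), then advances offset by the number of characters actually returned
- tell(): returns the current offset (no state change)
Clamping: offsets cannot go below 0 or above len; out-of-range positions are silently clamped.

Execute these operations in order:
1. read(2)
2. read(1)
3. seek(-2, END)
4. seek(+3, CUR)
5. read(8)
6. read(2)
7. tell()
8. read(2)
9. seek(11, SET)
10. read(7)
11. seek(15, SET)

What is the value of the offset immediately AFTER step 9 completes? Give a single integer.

After 1 (read(2)): returned 'RS', offset=2
After 2 (read(1)): returned 'Z', offset=3
After 3 (seek(-2, END)): offset=18
After 4 (seek(+3, CUR)): offset=20
After 5 (read(8)): returned '', offset=20
After 6 (read(2)): returned '', offset=20
After 7 (tell()): offset=20
After 8 (read(2)): returned '', offset=20
After 9 (seek(11, SET)): offset=11

Answer: 11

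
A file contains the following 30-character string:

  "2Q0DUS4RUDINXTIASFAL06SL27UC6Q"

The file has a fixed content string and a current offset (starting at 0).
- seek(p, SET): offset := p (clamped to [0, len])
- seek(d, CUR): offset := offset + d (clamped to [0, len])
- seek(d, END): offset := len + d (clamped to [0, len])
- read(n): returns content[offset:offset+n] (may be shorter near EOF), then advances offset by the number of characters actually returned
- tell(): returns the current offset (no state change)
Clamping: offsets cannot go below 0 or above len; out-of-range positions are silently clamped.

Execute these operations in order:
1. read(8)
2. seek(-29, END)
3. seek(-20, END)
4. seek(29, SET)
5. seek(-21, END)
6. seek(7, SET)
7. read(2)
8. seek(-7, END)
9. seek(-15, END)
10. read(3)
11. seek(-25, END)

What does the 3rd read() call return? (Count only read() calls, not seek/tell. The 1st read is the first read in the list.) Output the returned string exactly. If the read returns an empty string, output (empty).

Answer: ASF

Derivation:
After 1 (read(8)): returned '2Q0DUS4R', offset=8
After 2 (seek(-29, END)): offset=1
After 3 (seek(-20, END)): offset=10
After 4 (seek(29, SET)): offset=29
After 5 (seek(-21, END)): offset=9
After 6 (seek(7, SET)): offset=7
After 7 (read(2)): returned 'RU', offset=9
After 8 (seek(-7, END)): offset=23
After 9 (seek(-15, END)): offset=15
After 10 (read(3)): returned 'ASF', offset=18
After 11 (seek(-25, END)): offset=5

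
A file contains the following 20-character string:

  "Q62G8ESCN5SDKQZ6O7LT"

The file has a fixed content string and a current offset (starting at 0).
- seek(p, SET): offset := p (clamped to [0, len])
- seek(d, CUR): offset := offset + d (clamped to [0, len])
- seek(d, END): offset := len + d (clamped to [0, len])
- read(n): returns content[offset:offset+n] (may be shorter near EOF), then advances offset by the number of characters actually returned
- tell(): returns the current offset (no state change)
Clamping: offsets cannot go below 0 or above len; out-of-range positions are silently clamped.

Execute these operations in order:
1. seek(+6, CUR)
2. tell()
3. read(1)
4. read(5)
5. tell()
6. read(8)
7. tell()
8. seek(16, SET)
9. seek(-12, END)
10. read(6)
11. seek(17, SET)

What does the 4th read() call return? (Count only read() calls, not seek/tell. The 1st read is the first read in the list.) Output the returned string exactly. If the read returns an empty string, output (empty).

Answer: N5SDKQ

Derivation:
After 1 (seek(+6, CUR)): offset=6
After 2 (tell()): offset=6
After 3 (read(1)): returned 'S', offset=7
After 4 (read(5)): returned 'CN5SD', offset=12
After 5 (tell()): offset=12
After 6 (read(8)): returned 'KQZ6O7LT', offset=20
After 7 (tell()): offset=20
After 8 (seek(16, SET)): offset=16
After 9 (seek(-12, END)): offset=8
After 10 (read(6)): returned 'N5SDKQ', offset=14
After 11 (seek(17, SET)): offset=17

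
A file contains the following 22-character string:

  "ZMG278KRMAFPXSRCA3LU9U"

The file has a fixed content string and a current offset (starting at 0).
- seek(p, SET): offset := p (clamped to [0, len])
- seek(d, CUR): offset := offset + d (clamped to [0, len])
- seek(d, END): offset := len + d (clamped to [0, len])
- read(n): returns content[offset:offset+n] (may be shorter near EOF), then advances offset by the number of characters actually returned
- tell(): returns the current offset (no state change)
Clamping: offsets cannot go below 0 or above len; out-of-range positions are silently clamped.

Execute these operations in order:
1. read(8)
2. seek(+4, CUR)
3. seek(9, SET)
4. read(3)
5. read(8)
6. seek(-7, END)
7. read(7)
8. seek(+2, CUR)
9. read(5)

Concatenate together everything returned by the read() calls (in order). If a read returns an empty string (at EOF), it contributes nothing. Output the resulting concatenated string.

After 1 (read(8)): returned 'ZMG278KR', offset=8
After 2 (seek(+4, CUR)): offset=12
After 3 (seek(9, SET)): offset=9
After 4 (read(3)): returned 'AFP', offset=12
After 5 (read(8)): returned 'XSRCA3LU', offset=20
After 6 (seek(-7, END)): offset=15
After 7 (read(7)): returned 'CA3LU9U', offset=22
After 8 (seek(+2, CUR)): offset=22
After 9 (read(5)): returned '', offset=22

Answer: ZMG278KRAFPXSRCA3LUCA3LU9U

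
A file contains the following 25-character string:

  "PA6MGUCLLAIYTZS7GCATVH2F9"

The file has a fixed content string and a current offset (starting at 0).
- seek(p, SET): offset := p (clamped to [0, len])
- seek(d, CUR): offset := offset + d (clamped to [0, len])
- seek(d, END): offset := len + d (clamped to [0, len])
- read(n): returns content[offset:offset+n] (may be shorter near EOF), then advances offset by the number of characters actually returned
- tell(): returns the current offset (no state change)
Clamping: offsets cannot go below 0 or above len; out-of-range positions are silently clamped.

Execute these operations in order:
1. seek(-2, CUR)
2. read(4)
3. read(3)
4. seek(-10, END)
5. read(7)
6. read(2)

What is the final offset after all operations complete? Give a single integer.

Answer: 24

Derivation:
After 1 (seek(-2, CUR)): offset=0
After 2 (read(4)): returned 'PA6M', offset=4
After 3 (read(3)): returned 'GUC', offset=7
After 4 (seek(-10, END)): offset=15
After 5 (read(7)): returned '7GCATVH', offset=22
After 6 (read(2)): returned '2F', offset=24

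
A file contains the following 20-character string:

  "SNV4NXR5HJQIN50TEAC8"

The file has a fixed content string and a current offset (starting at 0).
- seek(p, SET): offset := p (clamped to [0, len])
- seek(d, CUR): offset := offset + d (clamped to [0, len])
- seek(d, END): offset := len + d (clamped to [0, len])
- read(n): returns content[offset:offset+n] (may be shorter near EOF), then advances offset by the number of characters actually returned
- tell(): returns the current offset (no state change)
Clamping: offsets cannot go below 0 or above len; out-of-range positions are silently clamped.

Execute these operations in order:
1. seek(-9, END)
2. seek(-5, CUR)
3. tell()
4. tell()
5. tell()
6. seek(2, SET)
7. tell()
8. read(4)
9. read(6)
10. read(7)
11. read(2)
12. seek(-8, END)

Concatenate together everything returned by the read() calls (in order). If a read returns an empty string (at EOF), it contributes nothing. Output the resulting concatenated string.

After 1 (seek(-9, END)): offset=11
After 2 (seek(-5, CUR)): offset=6
After 3 (tell()): offset=6
After 4 (tell()): offset=6
After 5 (tell()): offset=6
After 6 (seek(2, SET)): offset=2
After 7 (tell()): offset=2
After 8 (read(4)): returned 'V4NX', offset=6
After 9 (read(6)): returned 'R5HJQI', offset=12
After 10 (read(7)): returned 'N50TEAC', offset=19
After 11 (read(2)): returned '8', offset=20
After 12 (seek(-8, END)): offset=12

Answer: V4NXR5HJQIN50TEAC8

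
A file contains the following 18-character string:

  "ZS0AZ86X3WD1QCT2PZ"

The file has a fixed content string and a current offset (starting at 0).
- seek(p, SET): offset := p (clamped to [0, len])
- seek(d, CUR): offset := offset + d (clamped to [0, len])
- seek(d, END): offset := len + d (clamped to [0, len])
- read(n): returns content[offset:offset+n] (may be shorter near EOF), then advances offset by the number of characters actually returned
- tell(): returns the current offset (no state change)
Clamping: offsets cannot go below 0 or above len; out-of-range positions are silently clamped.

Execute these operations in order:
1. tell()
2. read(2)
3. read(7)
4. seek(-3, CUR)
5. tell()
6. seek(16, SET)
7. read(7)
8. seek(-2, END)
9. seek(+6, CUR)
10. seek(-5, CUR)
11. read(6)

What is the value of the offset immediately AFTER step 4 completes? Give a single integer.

Answer: 6

Derivation:
After 1 (tell()): offset=0
After 2 (read(2)): returned 'ZS', offset=2
After 3 (read(7)): returned '0AZ86X3', offset=9
After 4 (seek(-3, CUR)): offset=6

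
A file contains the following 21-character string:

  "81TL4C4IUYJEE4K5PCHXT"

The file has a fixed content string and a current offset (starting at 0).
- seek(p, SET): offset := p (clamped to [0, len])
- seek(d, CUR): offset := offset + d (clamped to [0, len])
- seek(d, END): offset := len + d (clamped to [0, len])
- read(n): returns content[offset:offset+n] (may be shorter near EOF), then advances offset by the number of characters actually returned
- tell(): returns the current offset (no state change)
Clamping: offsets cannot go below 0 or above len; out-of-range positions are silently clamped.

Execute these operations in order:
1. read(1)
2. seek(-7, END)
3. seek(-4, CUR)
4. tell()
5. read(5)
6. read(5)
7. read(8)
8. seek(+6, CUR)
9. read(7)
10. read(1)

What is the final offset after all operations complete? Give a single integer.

Answer: 21

Derivation:
After 1 (read(1)): returned '8', offset=1
After 2 (seek(-7, END)): offset=14
After 3 (seek(-4, CUR)): offset=10
After 4 (tell()): offset=10
After 5 (read(5)): returned 'JEE4K', offset=15
After 6 (read(5)): returned '5PCHX', offset=20
After 7 (read(8)): returned 'T', offset=21
After 8 (seek(+6, CUR)): offset=21
After 9 (read(7)): returned '', offset=21
After 10 (read(1)): returned '', offset=21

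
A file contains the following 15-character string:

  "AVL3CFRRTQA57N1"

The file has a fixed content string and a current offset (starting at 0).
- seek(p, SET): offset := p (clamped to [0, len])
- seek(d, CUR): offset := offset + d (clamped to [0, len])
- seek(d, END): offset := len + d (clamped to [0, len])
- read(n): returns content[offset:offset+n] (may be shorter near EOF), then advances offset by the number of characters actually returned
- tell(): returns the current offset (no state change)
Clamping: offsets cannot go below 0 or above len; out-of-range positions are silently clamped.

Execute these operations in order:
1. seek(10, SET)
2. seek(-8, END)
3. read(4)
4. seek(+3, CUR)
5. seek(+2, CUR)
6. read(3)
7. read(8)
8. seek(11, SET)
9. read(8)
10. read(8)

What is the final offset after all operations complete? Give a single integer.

Answer: 15

Derivation:
After 1 (seek(10, SET)): offset=10
After 2 (seek(-8, END)): offset=7
After 3 (read(4)): returned 'RTQA', offset=11
After 4 (seek(+3, CUR)): offset=14
After 5 (seek(+2, CUR)): offset=15
After 6 (read(3)): returned '', offset=15
After 7 (read(8)): returned '', offset=15
After 8 (seek(11, SET)): offset=11
After 9 (read(8)): returned '57N1', offset=15
After 10 (read(8)): returned '', offset=15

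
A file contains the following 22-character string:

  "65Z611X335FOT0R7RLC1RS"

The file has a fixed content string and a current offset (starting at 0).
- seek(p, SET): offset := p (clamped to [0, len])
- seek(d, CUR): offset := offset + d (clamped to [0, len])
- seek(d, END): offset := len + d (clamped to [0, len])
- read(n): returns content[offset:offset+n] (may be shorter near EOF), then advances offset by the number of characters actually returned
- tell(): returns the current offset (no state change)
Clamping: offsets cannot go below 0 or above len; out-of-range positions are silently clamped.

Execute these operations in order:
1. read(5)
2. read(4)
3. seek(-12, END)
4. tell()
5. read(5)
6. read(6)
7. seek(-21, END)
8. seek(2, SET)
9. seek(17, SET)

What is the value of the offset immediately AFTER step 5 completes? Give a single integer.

After 1 (read(5)): returned '65Z61', offset=5
After 2 (read(4)): returned '1X33', offset=9
After 3 (seek(-12, END)): offset=10
After 4 (tell()): offset=10
After 5 (read(5)): returned 'FOT0R', offset=15

Answer: 15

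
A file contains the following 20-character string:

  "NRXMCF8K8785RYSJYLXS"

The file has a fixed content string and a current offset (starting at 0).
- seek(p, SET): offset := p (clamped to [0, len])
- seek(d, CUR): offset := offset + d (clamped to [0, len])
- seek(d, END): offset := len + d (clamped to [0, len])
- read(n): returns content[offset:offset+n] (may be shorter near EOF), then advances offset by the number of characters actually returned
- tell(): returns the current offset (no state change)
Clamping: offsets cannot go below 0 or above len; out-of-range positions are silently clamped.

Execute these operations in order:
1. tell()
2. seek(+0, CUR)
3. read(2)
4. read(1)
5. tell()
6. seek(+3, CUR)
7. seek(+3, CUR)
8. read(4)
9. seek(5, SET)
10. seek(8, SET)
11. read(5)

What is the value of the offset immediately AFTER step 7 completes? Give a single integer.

After 1 (tell()): offset=0
After 2 (seek(+0, CUR)): offset=0
After 3 (read(2)): returned 'NR', offset=2
After 4 (read(1)): returned 'X', offset=3
After 5 (tell()): offset=3
After 6 (seek(+3, CUR)): offset=6
After 7 (seek(+3, CUR)): offset=9

Answer: 9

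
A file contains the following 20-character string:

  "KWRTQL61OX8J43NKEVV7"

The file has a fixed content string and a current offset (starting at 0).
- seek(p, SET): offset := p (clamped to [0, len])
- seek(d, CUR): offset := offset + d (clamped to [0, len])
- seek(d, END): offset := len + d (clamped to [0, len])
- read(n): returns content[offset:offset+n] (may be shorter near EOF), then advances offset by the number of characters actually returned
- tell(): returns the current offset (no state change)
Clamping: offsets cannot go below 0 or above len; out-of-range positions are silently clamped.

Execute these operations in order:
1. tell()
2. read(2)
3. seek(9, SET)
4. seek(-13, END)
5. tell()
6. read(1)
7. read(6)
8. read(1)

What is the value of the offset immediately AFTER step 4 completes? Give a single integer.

After 1 (tell()): offset=0
After 2 (read(2)): returned 'KW', offset=2
After 3 (seek(9, SET)): offset=9
After 4 (seek(-13, END)): offset=7

Answer: 7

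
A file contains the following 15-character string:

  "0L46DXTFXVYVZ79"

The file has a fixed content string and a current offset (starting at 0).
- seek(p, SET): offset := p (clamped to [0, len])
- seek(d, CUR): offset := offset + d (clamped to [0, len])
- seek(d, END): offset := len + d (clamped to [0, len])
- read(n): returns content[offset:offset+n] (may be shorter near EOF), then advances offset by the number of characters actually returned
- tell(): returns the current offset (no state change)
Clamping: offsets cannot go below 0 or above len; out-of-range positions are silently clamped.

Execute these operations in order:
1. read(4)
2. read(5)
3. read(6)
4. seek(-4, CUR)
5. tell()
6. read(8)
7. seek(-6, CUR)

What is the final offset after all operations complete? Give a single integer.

Answer: 9

Derivation:
After 1 (read(4)): returned '0L46', offset=4
After 2 (read(5)): returned 'DXTFX', offset=9
After 3 (read(6)): returned 'VYVZ79', offset=15
After 4 (seek(-4, CUR)): offset=11
After 5 (tell()): offset=11
After 6 (read(8)): returned 'VZ79', offset=15
After 7 (seek(-6, CUR)): offset=9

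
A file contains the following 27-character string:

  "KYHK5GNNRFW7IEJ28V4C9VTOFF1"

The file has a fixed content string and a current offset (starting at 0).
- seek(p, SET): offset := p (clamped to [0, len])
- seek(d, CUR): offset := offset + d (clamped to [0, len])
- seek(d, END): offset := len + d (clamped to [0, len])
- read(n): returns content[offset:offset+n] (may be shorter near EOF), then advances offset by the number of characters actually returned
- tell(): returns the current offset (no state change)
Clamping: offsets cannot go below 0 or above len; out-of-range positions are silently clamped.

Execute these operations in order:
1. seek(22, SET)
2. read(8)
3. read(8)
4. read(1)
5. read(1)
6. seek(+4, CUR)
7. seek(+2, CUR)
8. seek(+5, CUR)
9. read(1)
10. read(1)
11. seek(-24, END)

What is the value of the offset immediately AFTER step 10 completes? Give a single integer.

Answer: 27

Derivation:
After 1 (seek(22, SET)): offset=22
After 2 (read(8)): returned 'TOFF1', offset=27
After 3 (read(8)): returned '', offset=27
After 4 (read(1)): returned '', offset=27
After 5 (read(1)): returned '', offset=27
After 6 (seek(+4, CUR)): offset=27
After 7 (seek(+2, CUR)): offset=27
After 8 (seek(+5, CUR)): offset=27
After 9 (read(1)): returned '', offset=27
After 10 (read(1)): returned '', offset=27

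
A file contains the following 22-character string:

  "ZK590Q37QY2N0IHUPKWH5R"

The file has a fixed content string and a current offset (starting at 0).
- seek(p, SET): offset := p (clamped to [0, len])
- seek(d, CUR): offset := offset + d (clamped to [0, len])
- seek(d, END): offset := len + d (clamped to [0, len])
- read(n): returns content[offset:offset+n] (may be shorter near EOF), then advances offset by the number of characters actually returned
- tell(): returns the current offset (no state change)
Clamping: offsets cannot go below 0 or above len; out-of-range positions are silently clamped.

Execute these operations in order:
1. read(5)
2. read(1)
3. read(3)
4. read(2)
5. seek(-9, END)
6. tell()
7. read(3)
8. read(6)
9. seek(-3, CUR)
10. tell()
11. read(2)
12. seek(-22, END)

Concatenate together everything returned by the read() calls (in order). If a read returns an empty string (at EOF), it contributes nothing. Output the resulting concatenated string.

Answer: ZK590Q37QY2IHUPKWH5RH5

Derivation:
After 1 (read(5)): returned 'ZK590', offset=5
After 2 (read(1)): returned 'Q', offset=6
After 3 (read(3)): returned '37Q', offset=9
After 4 (read(2)): returned 'Y2', offset=11
After 5 (seek(-9, END)): offset=13
After 6 (tell()): offset=13
After 7 (read(3)): returned 'IHU', offset=16
After 8 (read(6)): returned 'PKWH5R', offset=22
After 9 (seek(-3, CUR)): offset=19
After 10 (tell()): offset=19
After 11 (read(2)): returned 'H5', offset=21
After 12 (seek(-22, END)): offset=0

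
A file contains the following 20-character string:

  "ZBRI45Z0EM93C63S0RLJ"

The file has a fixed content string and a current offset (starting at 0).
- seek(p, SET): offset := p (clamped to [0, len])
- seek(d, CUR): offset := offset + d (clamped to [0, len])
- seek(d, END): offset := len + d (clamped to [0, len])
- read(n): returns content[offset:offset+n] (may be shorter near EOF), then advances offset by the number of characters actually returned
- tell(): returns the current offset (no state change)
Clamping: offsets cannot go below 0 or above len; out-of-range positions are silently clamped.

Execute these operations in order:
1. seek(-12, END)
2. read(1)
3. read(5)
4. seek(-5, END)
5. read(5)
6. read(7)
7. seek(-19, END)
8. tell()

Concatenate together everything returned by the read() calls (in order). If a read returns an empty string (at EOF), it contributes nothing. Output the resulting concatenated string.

After 1 (seek(-12, END)): offset=8
After 2 (read(1)): returned 'E', offset=9
After 3 (read(5)): returned 'M93C6', offset=14
After 4 (seek(-5, END)): offset=15
After 5 (read(5)): returned 'S0RLJ', offset=20
After 6 (read(7)): returned '', offset=20
After 7 (seek(-19, END)): offset=1
After 8 (tell()): offset=1

Answer: EM93C6S0RLJ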